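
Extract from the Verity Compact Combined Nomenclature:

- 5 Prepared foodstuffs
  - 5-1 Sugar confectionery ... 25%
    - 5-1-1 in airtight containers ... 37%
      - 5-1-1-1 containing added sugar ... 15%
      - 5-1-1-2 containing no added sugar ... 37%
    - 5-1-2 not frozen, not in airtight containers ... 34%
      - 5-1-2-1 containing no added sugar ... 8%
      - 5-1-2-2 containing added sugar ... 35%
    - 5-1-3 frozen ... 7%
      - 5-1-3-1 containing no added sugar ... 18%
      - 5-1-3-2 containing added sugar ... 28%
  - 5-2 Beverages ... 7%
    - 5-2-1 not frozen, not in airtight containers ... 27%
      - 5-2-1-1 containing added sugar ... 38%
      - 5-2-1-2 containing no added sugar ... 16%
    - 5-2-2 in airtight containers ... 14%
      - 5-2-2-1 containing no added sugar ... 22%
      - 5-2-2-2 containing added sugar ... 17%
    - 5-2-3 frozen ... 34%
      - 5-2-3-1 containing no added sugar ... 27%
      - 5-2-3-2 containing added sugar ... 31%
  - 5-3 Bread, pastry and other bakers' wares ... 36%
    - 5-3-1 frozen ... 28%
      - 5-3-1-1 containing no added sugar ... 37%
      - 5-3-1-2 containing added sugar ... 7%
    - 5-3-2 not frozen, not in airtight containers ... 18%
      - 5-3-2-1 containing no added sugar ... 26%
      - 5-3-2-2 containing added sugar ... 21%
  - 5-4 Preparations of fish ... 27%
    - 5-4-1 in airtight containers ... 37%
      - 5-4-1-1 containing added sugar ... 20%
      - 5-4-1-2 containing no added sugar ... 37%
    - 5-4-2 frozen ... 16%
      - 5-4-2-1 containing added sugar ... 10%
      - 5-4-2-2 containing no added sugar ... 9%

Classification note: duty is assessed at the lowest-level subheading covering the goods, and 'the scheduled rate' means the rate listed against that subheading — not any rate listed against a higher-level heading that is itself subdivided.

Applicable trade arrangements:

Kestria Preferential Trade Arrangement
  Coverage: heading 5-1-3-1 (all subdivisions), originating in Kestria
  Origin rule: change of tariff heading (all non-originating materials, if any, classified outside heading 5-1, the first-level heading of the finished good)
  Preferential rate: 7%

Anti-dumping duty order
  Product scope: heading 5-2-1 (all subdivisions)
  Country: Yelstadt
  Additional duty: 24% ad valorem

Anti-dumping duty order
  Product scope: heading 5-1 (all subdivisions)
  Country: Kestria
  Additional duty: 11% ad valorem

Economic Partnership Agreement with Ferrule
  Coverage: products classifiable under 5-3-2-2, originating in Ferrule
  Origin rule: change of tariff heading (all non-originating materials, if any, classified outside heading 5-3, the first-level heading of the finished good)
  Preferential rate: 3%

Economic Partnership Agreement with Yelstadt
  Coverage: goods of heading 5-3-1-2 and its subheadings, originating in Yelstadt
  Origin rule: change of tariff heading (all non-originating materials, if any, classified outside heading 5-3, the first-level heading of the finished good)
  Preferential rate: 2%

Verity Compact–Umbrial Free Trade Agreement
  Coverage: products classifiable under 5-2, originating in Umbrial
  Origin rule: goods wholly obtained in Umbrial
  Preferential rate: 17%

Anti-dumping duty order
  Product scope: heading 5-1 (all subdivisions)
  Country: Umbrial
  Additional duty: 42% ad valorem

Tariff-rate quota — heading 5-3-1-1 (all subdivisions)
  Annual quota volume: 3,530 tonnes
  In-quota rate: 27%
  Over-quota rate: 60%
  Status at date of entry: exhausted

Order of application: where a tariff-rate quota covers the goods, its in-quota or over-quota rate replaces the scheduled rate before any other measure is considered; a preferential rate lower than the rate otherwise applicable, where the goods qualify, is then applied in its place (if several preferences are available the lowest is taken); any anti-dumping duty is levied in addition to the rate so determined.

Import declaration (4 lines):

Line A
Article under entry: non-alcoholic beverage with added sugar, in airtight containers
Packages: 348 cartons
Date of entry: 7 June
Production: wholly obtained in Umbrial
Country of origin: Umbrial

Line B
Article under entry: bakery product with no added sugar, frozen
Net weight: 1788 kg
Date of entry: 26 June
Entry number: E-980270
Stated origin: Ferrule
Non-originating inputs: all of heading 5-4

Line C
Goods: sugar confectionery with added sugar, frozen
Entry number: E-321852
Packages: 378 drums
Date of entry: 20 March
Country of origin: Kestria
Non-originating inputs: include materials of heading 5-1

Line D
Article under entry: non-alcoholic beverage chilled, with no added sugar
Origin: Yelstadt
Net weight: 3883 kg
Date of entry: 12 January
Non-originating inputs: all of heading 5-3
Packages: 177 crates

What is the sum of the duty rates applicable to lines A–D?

156%

Line A: non-alcoholic beverage → 5-2; in airtight containers → 5-2-2; with added sugar → 5-2-2-2. Scheduled 17%. Umbrial agreement on 5-2: wholly obtained → 17% available; preference 17% not lower than 17% → no reduction. → 17%.
Line B: bakery product → 5-3; frozen → 5-3-1; with no added sugar → 5-3-1-1. Scheduled 37%. quota on 5-3-1-1 exhausted → over-quota 60%; Ferrule agreement on 5-3-2-2: 5-3-1-1 not covered. → 60%.
Line C: sugar confectionery → 5-1; frozen → 5-1-3; with added sugar → 5-1-3-2. Scheduled 28%. Kestria agreement on 5-1-3-1: 5-1-3-2 not covered; anti-dumping (Kestria, 5-1): +11%; total 28% + 11% = 39%. → 39%.
Line D: non-alcoholic beverage → 5-2; chilled → 5-2-1; with no added sugar → 5-2-1-2. Scheduled 16%. Yelstadt agreement on 5-3-1-2: 5-2-1-2 not covered; anti-dumping (Yelstadt, 5-2-1): +24%; total 16% + 24% = 40%. → 40%.
Sum: 17% + 60% + 39% + 40% = 156%.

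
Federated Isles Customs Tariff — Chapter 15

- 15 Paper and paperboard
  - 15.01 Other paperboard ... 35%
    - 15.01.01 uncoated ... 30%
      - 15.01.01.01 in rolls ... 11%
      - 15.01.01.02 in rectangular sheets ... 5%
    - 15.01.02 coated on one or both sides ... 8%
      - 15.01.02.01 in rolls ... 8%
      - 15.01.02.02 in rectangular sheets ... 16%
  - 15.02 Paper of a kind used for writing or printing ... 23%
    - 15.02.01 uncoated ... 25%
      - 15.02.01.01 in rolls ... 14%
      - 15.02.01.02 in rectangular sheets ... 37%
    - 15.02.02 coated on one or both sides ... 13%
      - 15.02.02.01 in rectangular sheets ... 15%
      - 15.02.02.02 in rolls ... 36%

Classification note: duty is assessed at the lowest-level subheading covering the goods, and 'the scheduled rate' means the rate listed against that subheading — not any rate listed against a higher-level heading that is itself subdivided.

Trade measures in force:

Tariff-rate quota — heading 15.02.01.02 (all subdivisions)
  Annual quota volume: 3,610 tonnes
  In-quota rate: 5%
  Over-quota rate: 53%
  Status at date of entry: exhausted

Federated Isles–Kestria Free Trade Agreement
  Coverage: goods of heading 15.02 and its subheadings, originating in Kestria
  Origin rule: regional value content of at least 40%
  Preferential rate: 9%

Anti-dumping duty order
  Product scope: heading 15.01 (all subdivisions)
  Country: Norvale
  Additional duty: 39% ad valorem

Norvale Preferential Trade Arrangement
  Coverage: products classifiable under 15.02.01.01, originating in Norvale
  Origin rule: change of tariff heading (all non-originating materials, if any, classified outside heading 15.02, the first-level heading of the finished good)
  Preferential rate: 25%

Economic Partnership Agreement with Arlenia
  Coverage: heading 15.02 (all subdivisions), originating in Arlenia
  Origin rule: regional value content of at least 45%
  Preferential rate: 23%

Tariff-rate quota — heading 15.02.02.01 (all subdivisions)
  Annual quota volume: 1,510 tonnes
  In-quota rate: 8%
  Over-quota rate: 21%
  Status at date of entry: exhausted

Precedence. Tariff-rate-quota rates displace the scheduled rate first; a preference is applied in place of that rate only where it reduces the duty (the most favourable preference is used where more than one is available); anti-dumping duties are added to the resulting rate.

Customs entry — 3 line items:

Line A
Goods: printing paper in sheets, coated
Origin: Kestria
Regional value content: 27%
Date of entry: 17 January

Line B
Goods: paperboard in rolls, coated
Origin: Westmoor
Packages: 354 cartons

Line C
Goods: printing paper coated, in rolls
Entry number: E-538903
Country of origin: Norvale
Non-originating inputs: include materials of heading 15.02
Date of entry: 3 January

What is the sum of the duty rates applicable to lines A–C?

65%

Line A: printing paper → 15.02; coated → 15.02.02; in sheets → 15.02.02.01. Scheduled 15%. quota on 15.02.02.01 exhausted → over-quota 21%; Kestria agreement on 15.02: RVC < 40%. → 21%.
Line B: paperboard → 15.01; coated → 15.01.02; in rolls → 15.01.02.01. Scheduled 8%. No special measure applies. → 8%.
Line C: printing paper → 15.02; coated → 15.02.02; in rolls → 15.02.02.02. Scheduled 36%. Norvale agreement on 15.02.01.01: 15.02.02.02 not covered. → 36%.
Sum: 21% + 8% + 36% = 65%.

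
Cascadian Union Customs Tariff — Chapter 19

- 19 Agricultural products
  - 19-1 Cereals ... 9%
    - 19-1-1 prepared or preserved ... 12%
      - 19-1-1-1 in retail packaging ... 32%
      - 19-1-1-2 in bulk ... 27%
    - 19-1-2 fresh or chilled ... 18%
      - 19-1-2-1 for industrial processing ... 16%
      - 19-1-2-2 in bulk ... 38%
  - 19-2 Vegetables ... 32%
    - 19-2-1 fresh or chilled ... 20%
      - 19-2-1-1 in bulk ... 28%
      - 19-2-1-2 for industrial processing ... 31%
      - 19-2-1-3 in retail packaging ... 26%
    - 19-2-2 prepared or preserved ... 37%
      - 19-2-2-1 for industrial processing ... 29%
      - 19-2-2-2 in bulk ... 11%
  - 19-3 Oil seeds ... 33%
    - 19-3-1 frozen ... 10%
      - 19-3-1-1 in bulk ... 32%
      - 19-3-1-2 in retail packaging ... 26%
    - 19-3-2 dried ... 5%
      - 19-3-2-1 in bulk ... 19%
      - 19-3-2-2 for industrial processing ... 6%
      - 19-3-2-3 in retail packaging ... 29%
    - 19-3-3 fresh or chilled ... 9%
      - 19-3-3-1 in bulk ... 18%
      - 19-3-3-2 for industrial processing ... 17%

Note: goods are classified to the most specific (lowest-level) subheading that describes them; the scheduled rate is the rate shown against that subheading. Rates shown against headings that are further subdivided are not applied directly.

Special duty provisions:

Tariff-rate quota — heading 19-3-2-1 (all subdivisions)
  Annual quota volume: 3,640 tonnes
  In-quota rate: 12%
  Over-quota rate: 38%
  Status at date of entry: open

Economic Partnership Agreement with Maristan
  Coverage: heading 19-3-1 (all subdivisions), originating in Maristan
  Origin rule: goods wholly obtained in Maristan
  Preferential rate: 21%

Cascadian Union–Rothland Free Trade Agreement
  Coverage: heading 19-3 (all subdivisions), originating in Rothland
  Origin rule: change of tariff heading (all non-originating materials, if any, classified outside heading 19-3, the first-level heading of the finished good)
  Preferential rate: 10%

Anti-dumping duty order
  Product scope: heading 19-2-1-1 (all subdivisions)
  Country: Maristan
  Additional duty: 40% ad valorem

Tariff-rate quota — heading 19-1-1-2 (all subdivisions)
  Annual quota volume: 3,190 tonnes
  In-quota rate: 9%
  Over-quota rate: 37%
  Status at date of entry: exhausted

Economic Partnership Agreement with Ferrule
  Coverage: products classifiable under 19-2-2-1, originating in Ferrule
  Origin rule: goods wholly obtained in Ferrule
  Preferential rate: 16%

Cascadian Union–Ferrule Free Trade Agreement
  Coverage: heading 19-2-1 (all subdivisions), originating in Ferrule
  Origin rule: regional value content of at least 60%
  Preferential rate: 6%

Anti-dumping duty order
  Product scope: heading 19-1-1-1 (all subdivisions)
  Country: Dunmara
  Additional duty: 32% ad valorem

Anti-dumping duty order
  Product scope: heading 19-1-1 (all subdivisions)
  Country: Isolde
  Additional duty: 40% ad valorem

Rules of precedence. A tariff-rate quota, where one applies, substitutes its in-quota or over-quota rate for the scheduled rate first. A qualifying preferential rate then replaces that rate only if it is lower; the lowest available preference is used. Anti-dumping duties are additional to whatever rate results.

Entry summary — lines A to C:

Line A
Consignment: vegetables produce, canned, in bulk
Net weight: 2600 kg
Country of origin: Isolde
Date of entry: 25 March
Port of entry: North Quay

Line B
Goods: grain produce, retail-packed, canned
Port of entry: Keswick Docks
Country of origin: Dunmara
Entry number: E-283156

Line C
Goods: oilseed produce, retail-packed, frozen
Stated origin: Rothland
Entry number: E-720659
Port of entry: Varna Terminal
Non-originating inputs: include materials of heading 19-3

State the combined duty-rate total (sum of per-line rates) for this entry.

Line A: vegetables → 19-2; canned → 19-2-2; in bulk → 19-2-2-2. Scheduled 11%. No special measure applies. → 11%.
Line B: grain → 19-1; canned → 19-1-1; retail-packed → 19-1-1-1. Scheduled 32%. anti-dumping (Dunmara, 19-1-1-1): +32%; total 32% + 32% = 64%. → 64%.
Line C: oilseed → 19-3; frozen → 19-3-1; retail-packed → 19-3-1-2. Scheduled 26%. Rothland agreement on 19-3: CTH not met. → 26%.
Sum: 11% + 64% + 26% = 101%.

101%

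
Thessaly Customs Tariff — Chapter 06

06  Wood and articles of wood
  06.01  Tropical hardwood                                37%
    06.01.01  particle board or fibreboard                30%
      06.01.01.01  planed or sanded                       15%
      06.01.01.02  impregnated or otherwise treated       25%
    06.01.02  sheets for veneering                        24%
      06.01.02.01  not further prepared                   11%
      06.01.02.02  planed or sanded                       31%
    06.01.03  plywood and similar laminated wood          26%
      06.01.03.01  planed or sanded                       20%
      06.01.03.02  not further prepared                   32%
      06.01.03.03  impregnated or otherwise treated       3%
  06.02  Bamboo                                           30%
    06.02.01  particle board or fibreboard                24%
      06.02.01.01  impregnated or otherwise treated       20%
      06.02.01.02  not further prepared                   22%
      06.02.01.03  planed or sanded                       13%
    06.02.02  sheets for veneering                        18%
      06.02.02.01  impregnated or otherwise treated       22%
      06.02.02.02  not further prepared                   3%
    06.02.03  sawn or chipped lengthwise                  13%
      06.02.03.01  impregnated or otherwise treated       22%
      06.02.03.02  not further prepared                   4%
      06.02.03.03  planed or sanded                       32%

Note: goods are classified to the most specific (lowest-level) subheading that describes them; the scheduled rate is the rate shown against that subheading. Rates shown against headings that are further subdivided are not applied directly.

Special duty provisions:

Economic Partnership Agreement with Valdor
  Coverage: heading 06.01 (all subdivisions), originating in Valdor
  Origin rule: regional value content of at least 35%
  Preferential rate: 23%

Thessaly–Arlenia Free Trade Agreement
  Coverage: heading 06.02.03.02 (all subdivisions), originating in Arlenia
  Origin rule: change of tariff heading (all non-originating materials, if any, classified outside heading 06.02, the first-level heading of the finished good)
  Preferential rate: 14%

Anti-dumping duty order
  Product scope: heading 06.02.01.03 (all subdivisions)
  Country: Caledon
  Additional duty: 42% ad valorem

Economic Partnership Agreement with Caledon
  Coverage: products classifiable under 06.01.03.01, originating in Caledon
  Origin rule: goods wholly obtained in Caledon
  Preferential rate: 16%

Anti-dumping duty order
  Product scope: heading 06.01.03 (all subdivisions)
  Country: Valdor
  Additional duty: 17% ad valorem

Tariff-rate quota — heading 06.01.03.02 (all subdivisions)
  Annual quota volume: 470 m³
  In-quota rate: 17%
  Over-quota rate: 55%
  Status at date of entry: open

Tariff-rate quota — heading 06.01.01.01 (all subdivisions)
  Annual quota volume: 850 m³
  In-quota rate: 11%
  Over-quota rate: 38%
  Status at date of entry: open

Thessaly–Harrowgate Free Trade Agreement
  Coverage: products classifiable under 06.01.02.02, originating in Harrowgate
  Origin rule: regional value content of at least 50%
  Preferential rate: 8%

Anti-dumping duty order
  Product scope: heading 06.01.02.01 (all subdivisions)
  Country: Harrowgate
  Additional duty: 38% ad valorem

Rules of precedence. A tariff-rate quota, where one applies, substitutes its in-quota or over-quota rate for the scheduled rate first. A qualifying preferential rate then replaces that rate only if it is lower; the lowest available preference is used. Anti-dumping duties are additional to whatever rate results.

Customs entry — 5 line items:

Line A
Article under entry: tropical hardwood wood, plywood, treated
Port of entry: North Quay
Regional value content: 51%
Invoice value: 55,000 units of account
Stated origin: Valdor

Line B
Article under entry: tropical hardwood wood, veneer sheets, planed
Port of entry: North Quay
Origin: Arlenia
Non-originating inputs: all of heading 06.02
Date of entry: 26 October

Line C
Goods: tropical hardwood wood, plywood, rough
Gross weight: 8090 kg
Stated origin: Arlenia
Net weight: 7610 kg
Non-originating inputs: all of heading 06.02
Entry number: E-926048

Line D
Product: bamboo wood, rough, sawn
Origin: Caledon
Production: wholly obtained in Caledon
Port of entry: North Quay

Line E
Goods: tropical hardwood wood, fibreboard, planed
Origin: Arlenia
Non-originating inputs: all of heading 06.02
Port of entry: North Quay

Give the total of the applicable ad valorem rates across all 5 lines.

Line A: tropical hardwood → 06.01; plywood → 06.01.03; treated → 06.01.03.03. Scheduled 3%. Valdor agreement on 06.01: RVC ≥ 35% → 23% available; preference 23% not lower than 3% → no reduction; anti-dumping (Valdor, 06.01.03): +17%; total 3% + 17% = 20%. → 20%.
Line B: tropical hardwood → 06.01; veneer sheets → 06.01.02; planed → 06.01.02.02. Scheduled 31%. Arlenia agreement on 06.02.03.02: 06.01.02.02 not covered. → 31%.
Line C: tropical hardwood → 06.01; plywood → 06.01.03; rough → 06.01.03.02. Scheduled 32%. quota on 06.01.03.02 open → in-quota 17%; Arlenia agreement on 06.02.03.02: 06.01.03.02 not covered. → 17%.
Line D: bamboo → 06.02; sawn → 06.02.03; rough → 06.02.03.02. Scheduled 4%. Caledon agreement on 06.01.03.01: 06.02.03.02 not covered. → 4%.
Line E: tropical hardwood → 06.01; fibreboard → 06.01.01; planed → 06.01.01.01. Scheduled 15%. quota on 06.01.01.01 open → in-quota 11%; Arlenia agreement on 06.02.03.02: 06.01.01.01 not covered. → 11%.
Sum: 20% + 31% + 17% + 4% + 11% = 83%.

83%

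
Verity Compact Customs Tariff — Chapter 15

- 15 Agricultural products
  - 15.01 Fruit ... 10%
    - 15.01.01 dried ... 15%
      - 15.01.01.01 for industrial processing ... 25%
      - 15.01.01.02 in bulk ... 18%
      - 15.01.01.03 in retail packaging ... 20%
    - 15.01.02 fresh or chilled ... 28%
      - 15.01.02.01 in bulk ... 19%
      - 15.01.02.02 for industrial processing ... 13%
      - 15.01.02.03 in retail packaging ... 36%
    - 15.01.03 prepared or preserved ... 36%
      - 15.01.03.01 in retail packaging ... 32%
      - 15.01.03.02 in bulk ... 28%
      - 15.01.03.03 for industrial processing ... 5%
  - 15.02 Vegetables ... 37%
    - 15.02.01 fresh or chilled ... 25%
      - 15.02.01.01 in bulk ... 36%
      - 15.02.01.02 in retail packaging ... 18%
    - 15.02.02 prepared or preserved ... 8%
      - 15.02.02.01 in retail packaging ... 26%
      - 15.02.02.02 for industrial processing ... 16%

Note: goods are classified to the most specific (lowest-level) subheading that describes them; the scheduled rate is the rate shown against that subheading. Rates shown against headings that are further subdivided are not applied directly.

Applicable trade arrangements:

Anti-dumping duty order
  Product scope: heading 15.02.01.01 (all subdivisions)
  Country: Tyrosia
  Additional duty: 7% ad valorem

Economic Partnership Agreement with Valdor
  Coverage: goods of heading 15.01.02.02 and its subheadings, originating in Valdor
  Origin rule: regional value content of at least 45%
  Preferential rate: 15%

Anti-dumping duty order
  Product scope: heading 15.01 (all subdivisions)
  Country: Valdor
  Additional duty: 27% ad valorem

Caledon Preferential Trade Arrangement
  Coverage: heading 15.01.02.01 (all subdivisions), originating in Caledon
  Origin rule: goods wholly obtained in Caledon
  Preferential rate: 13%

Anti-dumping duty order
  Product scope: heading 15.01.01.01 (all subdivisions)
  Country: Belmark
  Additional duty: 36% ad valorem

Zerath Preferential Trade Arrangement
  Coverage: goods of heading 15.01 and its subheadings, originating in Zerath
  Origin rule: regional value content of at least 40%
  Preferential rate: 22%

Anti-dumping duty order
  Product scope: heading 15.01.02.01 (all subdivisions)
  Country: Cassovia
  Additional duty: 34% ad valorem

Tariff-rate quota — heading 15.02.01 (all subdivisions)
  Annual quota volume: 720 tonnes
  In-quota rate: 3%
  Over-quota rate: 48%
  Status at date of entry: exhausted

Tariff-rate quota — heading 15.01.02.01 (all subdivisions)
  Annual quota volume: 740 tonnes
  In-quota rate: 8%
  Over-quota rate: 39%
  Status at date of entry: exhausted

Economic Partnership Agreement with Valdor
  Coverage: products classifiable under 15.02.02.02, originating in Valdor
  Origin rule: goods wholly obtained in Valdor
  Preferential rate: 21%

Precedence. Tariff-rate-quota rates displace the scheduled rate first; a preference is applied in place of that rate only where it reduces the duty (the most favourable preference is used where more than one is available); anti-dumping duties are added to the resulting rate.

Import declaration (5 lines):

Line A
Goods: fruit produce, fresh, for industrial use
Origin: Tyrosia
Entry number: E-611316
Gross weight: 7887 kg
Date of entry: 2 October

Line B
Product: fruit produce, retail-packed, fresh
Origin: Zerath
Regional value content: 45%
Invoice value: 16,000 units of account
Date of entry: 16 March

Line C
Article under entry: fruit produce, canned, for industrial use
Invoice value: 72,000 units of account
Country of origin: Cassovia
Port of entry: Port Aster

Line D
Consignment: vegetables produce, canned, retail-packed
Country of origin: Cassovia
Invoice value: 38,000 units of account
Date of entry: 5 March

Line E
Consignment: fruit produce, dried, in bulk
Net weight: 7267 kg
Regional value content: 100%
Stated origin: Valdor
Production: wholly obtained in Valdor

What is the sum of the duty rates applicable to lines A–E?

Line A: fruit → 15.01; fresh → 15.01.02; for industrial use → 15.01.02.02. Scheduled 13%. No special measure applies. → 13%.
Line B: fruit → 15.01; fresh → 15.01.02; retail-packed → 15.01.02.03. Scheduled 36%. Zerath agreement on 15.01: RVC ≥ 40% → 22% available; preferential 22%. → 22%.
Line C: fruit → 15.01; canned → 15.01.03; for industrial use → 15.01.03.03. Scheduled 5%. No special measure applies. → 5%.
Line D: vegetables → 15.02; canned → 15.02.02; retail-packed → 15.02.02.01. Scheduled 26%. No special measure applies. → 26%.
Line E: fruit → 15.01; dried → 15.01.01; in bulk → 15.01.01.02. Scheduled 18%. Valdor agreement on 15.01.02.02: 15.01.01.02 not covered; Valdor agreement on 15.02.02.02: 15.01.01.02 not covered; anti-dumping (Valdor, 15.01): +27%; total 18% + 27% = 45%. → 45%.
Sum: 13% + 22% + 5% + 26% + 45% = 111%.

111%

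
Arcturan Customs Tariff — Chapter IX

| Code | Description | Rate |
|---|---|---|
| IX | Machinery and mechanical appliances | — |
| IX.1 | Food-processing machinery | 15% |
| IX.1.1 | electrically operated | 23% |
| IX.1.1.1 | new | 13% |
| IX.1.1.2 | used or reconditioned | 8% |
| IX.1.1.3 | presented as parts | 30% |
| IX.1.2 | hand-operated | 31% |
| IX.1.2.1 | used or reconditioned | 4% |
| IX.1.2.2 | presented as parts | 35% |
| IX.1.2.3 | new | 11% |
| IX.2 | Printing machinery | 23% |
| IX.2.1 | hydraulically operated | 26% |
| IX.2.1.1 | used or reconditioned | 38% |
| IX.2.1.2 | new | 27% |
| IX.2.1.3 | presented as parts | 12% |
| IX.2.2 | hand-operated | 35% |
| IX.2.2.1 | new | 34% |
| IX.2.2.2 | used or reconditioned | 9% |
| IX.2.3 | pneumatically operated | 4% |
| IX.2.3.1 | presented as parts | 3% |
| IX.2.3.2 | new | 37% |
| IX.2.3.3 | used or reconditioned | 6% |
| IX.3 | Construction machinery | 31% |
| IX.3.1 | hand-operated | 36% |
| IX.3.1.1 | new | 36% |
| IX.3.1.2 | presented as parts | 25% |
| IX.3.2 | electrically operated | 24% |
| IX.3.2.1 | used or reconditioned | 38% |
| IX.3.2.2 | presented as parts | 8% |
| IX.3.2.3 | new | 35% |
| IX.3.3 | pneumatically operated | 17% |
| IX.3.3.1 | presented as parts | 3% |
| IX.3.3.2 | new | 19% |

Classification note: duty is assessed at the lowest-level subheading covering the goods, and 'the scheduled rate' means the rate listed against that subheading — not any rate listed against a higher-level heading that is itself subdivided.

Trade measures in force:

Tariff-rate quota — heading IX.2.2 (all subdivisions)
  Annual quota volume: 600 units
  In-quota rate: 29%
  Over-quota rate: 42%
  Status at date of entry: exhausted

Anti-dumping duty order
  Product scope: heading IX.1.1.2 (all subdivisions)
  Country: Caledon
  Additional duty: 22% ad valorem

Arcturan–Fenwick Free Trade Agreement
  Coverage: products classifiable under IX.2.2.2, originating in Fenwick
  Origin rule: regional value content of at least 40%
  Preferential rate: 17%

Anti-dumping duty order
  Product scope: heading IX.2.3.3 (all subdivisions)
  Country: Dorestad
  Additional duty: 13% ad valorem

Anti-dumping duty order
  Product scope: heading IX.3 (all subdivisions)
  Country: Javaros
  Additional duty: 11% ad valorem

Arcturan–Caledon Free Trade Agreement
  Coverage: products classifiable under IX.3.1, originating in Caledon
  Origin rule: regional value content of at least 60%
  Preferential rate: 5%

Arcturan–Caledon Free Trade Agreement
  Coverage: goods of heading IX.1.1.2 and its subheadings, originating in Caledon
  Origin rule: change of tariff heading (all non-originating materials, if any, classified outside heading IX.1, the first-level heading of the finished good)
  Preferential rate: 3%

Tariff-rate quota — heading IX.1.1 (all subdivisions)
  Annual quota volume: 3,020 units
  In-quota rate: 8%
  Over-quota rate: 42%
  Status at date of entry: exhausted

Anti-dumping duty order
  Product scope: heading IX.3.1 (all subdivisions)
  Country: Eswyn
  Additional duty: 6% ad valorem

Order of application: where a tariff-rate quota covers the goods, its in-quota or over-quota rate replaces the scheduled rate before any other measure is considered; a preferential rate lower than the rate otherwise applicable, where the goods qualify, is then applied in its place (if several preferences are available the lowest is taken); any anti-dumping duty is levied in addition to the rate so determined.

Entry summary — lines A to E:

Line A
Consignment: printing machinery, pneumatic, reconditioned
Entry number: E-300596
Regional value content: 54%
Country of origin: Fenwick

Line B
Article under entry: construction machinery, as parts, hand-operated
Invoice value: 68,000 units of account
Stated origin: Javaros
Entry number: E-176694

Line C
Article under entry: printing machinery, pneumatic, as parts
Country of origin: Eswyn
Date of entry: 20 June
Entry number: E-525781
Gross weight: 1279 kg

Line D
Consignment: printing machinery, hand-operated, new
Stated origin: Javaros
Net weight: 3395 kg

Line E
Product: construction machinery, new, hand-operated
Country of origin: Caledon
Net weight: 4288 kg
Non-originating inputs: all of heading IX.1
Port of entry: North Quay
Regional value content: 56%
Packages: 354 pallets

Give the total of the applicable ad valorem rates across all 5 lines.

123%

Line A: printing → IX.2; pneumatic → IX.2.3; reconditioned → IX.2.3.3. Scheduled 6%. Fenwick agreement on IX.2.2.2: IX.2.3.3 not covered. → 6%.
Line B: construction → IX.3; hand-operated → IX.3.1; as parts → IX.3.1.2. Scheduled 25%. anti-dumping (Javaros, IX.3): +11%; total 25% + 11% = 36%. → 36%.
Line C: printing → IX.2; pneumatic → IX.2.3; as parts → IX.2.3.1. Scheduled 3%. No special measure applies. → 3%.
Line D: printing → IX.2; hand-operated → IX.2.2; new → IX.2.2.1. Scheduled 34%. quota on IX.2.2 exhausted → over-quota 42%. → 42%.
Line E: construction → IX.3; hand-operated → IX.3.1; new → IX.3.1.1. Scheduled 36%. Caledon agreement on IX.3.1: RVC < 60%; Caledon agreement on IX.1.1.2: IX.3.1.1 not covered. → 36%.
Sum: 6% + 36% + 3% + 42% + 36% = 123%.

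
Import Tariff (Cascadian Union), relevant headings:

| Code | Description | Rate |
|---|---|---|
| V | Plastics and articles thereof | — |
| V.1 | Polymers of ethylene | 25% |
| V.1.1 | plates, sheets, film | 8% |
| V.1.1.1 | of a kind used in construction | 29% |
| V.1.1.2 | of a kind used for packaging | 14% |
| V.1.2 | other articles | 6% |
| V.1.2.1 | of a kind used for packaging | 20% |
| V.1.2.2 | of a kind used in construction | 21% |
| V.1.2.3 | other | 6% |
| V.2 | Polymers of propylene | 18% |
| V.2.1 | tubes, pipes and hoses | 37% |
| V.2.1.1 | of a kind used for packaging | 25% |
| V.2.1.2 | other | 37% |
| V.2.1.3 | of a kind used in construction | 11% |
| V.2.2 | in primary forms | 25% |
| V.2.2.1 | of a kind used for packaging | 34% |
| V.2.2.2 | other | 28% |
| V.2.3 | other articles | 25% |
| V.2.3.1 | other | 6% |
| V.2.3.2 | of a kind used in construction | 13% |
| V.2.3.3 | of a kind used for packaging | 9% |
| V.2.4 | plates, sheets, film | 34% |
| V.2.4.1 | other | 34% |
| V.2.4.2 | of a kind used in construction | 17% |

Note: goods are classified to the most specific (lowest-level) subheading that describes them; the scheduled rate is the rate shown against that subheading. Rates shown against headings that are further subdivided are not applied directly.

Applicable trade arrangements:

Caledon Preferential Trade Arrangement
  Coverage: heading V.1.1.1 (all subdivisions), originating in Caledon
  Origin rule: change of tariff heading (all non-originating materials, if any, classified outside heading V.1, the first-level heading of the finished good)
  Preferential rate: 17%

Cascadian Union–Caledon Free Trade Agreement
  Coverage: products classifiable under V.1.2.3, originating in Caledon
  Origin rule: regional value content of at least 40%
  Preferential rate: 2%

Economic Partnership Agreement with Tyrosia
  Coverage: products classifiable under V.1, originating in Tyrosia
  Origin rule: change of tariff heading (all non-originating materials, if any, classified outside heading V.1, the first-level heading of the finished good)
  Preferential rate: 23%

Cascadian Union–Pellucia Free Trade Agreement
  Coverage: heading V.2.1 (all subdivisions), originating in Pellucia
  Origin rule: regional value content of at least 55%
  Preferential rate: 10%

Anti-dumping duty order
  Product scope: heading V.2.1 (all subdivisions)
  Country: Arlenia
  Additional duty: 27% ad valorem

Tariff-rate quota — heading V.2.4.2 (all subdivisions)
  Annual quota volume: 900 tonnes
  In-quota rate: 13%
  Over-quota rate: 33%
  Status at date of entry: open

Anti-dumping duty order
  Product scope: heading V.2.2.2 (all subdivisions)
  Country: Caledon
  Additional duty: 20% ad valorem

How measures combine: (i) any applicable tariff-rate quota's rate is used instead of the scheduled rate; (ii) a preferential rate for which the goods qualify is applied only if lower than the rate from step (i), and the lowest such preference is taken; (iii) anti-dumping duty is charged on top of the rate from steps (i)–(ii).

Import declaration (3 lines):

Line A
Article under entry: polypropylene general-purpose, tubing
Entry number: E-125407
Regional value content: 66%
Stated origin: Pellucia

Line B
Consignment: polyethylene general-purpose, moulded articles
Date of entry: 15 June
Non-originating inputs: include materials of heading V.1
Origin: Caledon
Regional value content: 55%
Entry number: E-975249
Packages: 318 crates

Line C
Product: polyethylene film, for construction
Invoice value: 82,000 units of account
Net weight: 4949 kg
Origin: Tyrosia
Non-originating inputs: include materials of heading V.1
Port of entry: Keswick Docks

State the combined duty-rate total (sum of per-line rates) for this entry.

Line A: polypropylene → V.2; tubing → V.2.1; general-purpose → V.2.1.2. Scheduled 37%. Pellucia agreement on V.2.1: RVC ≥ 55% → 10% available; preferential 10%. → 10%.
Line B: polyethylene → V.1; moulded articles → V.1.2; general-purpose → V.1.2.3. Scheduled 6%. Caledon agreement on V.1.1.1: V.1.2.3 not covered; Caledon agreement on V.1.2.3: RVC ≥ 40% → 2% available; preferential 2%. → 2%.
Line C: polyethylene → V.1; film → V.1.1; for construction → V.1.1.1. Scheduled 29%. Tyrosia agreement on V.1: CTH not met. → 29%.
Sum: 10% + 2% + 29% = 41%.

41%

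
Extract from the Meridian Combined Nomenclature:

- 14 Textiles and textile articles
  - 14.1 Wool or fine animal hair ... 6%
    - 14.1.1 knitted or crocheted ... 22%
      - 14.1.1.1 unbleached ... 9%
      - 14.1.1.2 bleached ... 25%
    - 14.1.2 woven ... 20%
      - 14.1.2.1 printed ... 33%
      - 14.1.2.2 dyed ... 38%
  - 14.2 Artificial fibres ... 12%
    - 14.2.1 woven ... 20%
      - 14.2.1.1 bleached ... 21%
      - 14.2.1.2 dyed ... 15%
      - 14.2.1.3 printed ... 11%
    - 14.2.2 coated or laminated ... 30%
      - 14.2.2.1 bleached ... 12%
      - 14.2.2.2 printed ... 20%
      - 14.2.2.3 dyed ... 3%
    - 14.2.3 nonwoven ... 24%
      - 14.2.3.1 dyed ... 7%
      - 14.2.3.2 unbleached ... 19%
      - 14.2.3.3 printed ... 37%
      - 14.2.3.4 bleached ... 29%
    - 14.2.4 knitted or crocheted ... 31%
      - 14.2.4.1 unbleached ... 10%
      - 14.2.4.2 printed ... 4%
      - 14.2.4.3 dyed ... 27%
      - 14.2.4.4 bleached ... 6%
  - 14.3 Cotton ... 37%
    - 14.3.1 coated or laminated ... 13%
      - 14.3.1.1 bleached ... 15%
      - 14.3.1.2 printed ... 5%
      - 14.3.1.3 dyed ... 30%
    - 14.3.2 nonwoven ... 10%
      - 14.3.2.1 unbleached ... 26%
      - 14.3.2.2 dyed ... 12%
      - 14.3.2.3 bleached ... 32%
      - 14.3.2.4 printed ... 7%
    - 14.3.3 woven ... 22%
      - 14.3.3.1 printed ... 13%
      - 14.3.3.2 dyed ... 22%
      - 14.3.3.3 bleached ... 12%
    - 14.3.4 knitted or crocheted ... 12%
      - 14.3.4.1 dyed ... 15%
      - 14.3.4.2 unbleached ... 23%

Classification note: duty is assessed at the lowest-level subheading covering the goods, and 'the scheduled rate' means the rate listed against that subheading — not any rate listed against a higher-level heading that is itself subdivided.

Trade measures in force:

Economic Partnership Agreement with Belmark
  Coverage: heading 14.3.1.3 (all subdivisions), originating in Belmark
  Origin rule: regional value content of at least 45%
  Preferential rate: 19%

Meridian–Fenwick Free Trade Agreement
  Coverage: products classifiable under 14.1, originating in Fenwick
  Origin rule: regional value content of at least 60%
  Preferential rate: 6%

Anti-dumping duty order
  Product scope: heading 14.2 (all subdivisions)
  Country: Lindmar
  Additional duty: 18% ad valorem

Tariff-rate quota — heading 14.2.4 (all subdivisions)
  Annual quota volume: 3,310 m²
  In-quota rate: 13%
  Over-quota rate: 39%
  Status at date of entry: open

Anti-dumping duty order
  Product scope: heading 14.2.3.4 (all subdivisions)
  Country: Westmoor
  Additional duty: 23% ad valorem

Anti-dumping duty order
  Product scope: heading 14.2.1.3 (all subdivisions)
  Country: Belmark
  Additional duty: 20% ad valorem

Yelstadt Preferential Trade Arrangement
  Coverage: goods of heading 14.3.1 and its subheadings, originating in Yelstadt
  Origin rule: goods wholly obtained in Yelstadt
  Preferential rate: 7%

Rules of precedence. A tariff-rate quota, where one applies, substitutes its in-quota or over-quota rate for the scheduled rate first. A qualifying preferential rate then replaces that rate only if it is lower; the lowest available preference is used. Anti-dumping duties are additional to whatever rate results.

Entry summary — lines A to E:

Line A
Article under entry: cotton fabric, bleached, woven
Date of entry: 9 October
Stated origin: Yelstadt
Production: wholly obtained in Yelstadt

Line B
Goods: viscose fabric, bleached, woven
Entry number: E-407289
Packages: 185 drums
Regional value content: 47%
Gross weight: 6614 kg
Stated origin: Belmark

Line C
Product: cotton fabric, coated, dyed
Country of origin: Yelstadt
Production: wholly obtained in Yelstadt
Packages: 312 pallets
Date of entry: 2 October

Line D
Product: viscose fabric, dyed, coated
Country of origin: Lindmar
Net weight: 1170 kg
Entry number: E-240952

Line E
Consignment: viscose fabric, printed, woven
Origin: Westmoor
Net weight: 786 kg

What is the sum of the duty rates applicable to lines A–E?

72%

Line A: cotton → 14.3; woven → 14.3.3; bleached → 14.3.3.3. Scheduled 12%. Yelstadt agreement on 14.3.1: 14.3.3.3 not covered. → 12%.
Line B: viscose → 14.2; woven → 14.2.1; bleached → 14.2.1.1. Scheduled 21%. Belmark agreement on 14.3.1.3: 14.2.1.1 not covered. → 21%.
Line C: cotton → 14.3; coated → 14.3.1; dyed → 14.3.1.3. Scheduled 30%. Yelstadt agreement on 14.3.1: wholly obtained → 7% available; preferential 7%. → 7%.
Line D: viscose → 14.2; coated → 14.2.2; dyed → 14.2.2.3. Scheduled 3%. anti-dumping (Lindmar, 14.2): +18%; total 3% + 18% = 21%. → 21%.
Line E: viscose → 14.2; woven → 14.2.1; printed → 14.2.1.3. Scheduled 11%. No special measure applies. → 11%.
Sum: 12% + 21% + 7% + 21% + 11% = 72%.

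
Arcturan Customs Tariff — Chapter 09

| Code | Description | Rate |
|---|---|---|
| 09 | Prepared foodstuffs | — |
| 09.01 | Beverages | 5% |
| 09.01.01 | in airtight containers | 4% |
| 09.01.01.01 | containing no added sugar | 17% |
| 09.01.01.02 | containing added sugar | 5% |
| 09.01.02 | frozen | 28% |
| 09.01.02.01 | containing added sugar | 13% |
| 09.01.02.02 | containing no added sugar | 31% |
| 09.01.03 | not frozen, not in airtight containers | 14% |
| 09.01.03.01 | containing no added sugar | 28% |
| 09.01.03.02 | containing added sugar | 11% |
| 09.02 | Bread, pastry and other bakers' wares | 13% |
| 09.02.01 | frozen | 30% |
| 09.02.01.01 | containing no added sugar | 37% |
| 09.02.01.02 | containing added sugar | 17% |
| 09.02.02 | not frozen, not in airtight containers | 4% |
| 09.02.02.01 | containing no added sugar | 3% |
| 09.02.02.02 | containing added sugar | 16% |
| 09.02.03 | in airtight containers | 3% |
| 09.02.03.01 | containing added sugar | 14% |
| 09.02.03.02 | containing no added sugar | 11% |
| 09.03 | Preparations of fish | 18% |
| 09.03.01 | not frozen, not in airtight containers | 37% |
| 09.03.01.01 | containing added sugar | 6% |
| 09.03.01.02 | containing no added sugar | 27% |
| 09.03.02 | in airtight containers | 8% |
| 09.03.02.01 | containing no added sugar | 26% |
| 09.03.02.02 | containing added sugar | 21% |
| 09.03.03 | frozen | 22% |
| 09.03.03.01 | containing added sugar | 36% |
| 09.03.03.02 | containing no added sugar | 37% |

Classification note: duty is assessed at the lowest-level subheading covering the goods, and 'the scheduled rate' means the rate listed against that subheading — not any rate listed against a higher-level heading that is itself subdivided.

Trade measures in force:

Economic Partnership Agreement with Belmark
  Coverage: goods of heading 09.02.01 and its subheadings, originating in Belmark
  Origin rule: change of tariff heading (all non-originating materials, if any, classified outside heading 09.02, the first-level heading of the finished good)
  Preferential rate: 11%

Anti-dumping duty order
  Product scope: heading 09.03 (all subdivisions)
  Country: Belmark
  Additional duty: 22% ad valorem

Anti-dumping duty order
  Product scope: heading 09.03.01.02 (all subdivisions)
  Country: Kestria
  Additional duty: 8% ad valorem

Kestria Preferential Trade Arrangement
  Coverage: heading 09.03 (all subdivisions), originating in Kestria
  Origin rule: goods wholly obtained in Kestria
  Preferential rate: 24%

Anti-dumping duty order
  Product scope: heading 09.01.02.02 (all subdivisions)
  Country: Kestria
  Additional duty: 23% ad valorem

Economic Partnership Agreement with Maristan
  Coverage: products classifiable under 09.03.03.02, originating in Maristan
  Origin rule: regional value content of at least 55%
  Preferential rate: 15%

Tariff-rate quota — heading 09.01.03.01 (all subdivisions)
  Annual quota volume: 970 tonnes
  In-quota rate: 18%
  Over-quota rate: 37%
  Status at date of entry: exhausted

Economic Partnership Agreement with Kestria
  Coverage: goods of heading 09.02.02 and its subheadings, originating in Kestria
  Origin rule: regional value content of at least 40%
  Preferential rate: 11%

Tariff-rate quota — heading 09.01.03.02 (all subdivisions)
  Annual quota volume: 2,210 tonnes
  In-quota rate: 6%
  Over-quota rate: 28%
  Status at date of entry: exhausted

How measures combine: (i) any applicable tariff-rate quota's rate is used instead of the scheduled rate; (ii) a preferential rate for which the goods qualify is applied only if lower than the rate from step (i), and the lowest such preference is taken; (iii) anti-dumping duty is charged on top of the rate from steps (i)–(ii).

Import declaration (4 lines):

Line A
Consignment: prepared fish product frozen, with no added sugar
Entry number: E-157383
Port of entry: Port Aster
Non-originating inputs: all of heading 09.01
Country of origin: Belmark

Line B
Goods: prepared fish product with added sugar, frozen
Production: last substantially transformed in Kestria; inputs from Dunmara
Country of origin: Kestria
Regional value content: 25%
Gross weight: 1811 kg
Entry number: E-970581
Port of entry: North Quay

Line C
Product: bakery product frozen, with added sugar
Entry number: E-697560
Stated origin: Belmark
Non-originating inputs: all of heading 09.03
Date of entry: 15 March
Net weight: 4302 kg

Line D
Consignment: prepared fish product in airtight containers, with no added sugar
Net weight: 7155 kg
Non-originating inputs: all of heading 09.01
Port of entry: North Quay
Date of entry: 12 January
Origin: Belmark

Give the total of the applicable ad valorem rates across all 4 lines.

154%

Line A: prepared fish product → 09.03; frozen → 09.03.03; with no added sugar → 09.03.03.02. Scheduled 37%. Belmark agreement on 09.02.01: 09.03.03.02 not covered; anti-dumping (Belmark, 09.03): +22%; total 37% + 22% = 59%. → 59%.
Line B: prepared fish product → 09.03; frozen → 09.03.03; with added sugar → 09.03.03.01. Scheduled 36%. Kestria agreement on 09.03: not wholly obtained; Kestria agreement on 09.02.02: 09.03.03.01 not covered. → 36%.
Line C: bakery product → 09.02; frozen → 09.02.01; with added sugar → 09.02.01.02. Scheduled 17%. Belmark agreement on 09.02.01: CTH met → 11% available; preferential 11%. → 11%.
Line D: prepared fish product → 09.03; in airtight containers → 09.03.02; with no added sugar → 09.03.02.01. Scheduled 26%. Belmark agreement on 09.02.01: 09.03.02.01 not covered; anti-dumping (Belmark, 09.03): +22%; total 26% + 22% = 48%. → 48%.
Sum: 59% + 36% + 11% + 48% = 154%.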